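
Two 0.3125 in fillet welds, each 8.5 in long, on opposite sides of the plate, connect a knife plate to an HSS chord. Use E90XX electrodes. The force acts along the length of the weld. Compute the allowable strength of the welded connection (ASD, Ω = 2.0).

R_n/Ω ≈ 101 kips

E90XX → F_EXX = 90 ksi.
Effective throat t_e = 0.707 × 0.3125 = 0.2209 in.
Total length L = 17 in; A_we = 0.2209 × 17 = 3.756 in².
F_nw = 0.6 F_EXX = 0.6 × 90 = 54 ksi.
R_n = 54 × 3.756 = 202.8 kips; R_n/Ω = 202.8/2.0 = 101.4 kips.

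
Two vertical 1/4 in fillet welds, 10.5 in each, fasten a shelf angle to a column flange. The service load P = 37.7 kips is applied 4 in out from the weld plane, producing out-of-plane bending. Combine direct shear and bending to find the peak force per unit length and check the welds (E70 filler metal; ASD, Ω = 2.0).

f_max ≈ 4.48 kip/in; NOT adequate

E70XX → F_EXX = 70 ksi.
L_w = 2 × 10.5 = 21 in; section modulus (unit throat) S = 2 × L²/6 = 36.75 in².
Direct shear f_v = P/L_w = 37.7/21 = 1.795 kip/in.
Moment M = P × e = 37.7 × 4 = 150.8 kip·in; bending f_b = M/S = 4.103 kip/in.
f_max = √(f_v² + f_b²) = √(1.795² + 4.103²) = 4.479 kip/in.
r_n/Ω = (1/2.0) × 0.6 × 70 × (0.707 × 0.25) = 3.712 kip/in → NOT adequate.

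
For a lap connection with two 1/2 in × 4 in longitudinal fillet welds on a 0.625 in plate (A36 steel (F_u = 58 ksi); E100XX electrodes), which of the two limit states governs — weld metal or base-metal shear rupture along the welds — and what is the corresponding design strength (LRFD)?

φR_n ≈ 127 kip (weld metal governs)

E100XX → F_EXX = 100 ksi.
t_e = 0.707 × 0.5 = 0.3535 in; L = 8 in.
Weld metal: φR_n = 0.75 × 0.6 × 100 × 0.3535 × 8 = 127.3 kip.
Base metal (shear rupture): φR_n = 0.75 × 0.6 × 58 × 0.625 × 8 = 130.5 kip.
Governing: weld metal.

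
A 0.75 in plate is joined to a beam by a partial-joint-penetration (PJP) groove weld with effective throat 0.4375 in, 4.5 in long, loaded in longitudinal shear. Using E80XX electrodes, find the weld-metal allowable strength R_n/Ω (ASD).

E80XX → F_EXX = 80 ksi.
Effective throat (given) t_e = 0.4375 in.
A_we = 0.4375 × 4.5 = 1.969 in².
F_nw = 0.6 F_EXX = 48 ksi.
R_n/Ω = (48 × 1.969) / 2.0 = 47.25 kip.

R_n/Ω ≈ 47.2 kip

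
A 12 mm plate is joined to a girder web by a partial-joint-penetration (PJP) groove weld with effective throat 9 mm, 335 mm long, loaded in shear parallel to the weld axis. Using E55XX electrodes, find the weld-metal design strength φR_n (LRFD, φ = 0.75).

φR_n ≈ 746 kN

E55XX → F_EXX = 550 MPa.
Effective throat (given) t_e = 9 mm.
A_we = 9 × 335 = 3015 mm².
F_nw = 0.6 F_EXX = 330 MPa.
φR_n = 0.75 × 330 × 3015 × 10⁻³ = 746.2 kN.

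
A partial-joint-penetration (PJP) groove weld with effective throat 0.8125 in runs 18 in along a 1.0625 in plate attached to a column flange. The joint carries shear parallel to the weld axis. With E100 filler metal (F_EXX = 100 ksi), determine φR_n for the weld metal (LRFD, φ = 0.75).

Effective throat (given) t_e = 0.8125 in.
A_we = 0.8125 × 18 = 14.62 in².
F_nw = 0.6 F_EXX = 60 ksi.
φR_n = 0.75 × 60 × 14.62 = 658.1 kips.

φR_n ≈ 658 kips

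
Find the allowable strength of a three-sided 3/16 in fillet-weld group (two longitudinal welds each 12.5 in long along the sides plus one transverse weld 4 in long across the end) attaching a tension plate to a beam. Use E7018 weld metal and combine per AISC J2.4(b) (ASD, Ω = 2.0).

E70XX → F_EXX = 70 ksi.
t_e = 0.707 × 0.1875 = 0.1326 in.
R_nwl = 0.6 × 70 × 0.1326 × 25 = 139.2 kip (longitudinal, 2 welds).
R_nwt = 0.6 × 70 × 0.1326 × 4 = 22.27 kip (transverse, base value).
(i) R_nwl + R_nwt = 161.5 kip; (ii) 0.85 R_nwl + 1.5 R_nwt = 151.7 kip.
R_n = max = 161.5 kip [governs: (i)]; R_n/Ω = 80.73 kip.

R_n/Ω ≈ 80.7 kip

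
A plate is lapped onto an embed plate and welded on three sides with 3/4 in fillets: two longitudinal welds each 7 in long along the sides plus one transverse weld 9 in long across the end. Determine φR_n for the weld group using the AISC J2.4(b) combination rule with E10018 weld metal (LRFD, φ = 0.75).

φR_n ≈ 606 kip

E100XX → F_EXX = 100 ksi.
t_e = 0.707 × 0.75 = 0.5302 in.
R_nwl = 0.6 × 100 × 0.5302 × 14 = 445.4 kip (longitudinal, 2 welds).
R_nwt = 0.6 × 100 × 0.5302 × 9 = 286.3 kip (transverse, base value).
(i) R_nwl + R_nwt = 731.7 kip; (ii) 0.85 R_nwl + 1.5 R_nwt = 808.1 kip.
R_n = max = 808.1 kip [governs: (ii)]; φR_n = 606.1 kip.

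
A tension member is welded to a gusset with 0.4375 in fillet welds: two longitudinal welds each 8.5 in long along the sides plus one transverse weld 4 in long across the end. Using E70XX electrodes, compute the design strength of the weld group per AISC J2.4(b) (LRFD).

E70XX → F_EXX = 70 ksi.
t_e = 0.707 × 0.4375 = 0.3093 in.
R_nwl = 0.6 × 70 × 0.3093 × 17 = 220.8 kip (longitudinal, 2 welds).
R_nwt = 0.6 × 70 × 0.3093 × 4 = 51.96 kip (transverse, base value).
(i) R_nwl + R_nwt = 272.8 kip; (ii) 0.85 R_nwl + 1.5 R_nwt = 265.7 kip.
R_n = max = 272.8 kip [governs: (i)]; φR_n = 204.6 kip.

φR_n ≈ 205 kip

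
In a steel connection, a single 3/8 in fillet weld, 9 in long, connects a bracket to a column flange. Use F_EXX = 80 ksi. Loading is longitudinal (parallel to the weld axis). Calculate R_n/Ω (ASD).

R_n/Ω ≈ 57.3 kips

Effective throat t_e = 0.707 × 0.375 = 0.2651 in.
Total length L = 9 in; A_we = 0.2651 × 9 = 2.386 in².
F_nw = 0.6 F_EXX = 0.6 × 80 = 48 ksi.
R_n = 48 × 2.386 = 114.5 kips; R_n/Ω = 114.5/2.0 = 57.27 kips.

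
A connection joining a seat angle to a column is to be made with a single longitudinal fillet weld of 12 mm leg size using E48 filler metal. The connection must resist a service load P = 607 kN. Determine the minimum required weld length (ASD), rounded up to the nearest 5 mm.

L = 500 mm

E48XX → F_EXX = 480 MPa.
Throat t_e = 0.707 × 12 = 8.484 mm.
r_n/Ω = (0.6 × 480 × 8.484) / 2.0 = 1222 N/mm = 1.222 kN/mm.
L_req = P / (r_n/Ω) = 607 / 1.222 = 496.9 mm total.
Round up → use L = 500 mm.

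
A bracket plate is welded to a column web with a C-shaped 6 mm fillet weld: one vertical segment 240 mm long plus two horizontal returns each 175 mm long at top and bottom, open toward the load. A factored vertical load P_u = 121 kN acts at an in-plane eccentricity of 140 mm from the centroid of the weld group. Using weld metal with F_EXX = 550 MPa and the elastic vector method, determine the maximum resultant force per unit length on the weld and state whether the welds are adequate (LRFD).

f_max ≈ 523 N/mm; adequate

Total weld length L_w = 590 mm. Treat welds as unit-width lines.
Centroid: x̄ = 2×175×87.5 / 590 = 51.91 mm from the vertical weld.
Polar moment about centroid: J = I_x + I_y = [240³/12 + 2×175×120²] + [240×51.91² + 2(175³/12 + 175×35.59²)] = 8175000 mm³.
Direct shear f_v = P/L_w = 121×10³ / 590 = 205.1 N/mm (vertical).
Torsion M = P·e = 121×10³ × 140 = 16940000 N·mm.
Critical point at (x, y) = (123.1, 120) from centroid. f_tx = M·y/J = 248.7 N/mm; f_ty = M·x/J = 255.1 N/mm.
Resultant f_max = √[f_tx² + (f_v + f_ty)²] = √[248.7² + (205.1 + 255.1)²] = 523 N/mm.
Capacity per unit length: φr_n = 0.75 × 0.6 × 550 × (0.707 × 6) = 1050 N/mm.
523 ≤ 1050 → adequate.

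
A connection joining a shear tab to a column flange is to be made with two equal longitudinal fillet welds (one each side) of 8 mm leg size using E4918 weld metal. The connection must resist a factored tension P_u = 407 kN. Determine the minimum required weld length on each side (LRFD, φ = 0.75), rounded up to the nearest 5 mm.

L = 165 mm on each side

E49XX → F_EXX = 490 MPa.
Throat t_e = 0.707 × 8 = 5.656 mm.
φr_n = 0.75 × 0.6 × 490 × 5.656 × 10⁻³ = 1.247 kN/mm.
L_req = P_u / φr_n = 407 / 1.247 = 326.3 mm total.
Per side: 326.3 / 2 = 163.2 mm.
Round up → use L = 165 mm on each side.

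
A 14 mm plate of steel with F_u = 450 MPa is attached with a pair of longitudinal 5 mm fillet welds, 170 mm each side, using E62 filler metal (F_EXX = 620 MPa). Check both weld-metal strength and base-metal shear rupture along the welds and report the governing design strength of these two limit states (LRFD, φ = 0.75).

φR_n ≈ 335 kN (weld metal governs)

t_e = 0.707 × 5 = 3.535 mm; L = 340 mm.
Weld metal: φR_n = 0.75 × 0.6 × 620 × 3.535 × 340 × 10⁻³ = 335.3 kN.
Base metal (shear rupture): φR_n = 0.75 × 0.6 × 450 × 14 × 340 × 10⁻³ = 963.9 kN.
Governing: weld metal.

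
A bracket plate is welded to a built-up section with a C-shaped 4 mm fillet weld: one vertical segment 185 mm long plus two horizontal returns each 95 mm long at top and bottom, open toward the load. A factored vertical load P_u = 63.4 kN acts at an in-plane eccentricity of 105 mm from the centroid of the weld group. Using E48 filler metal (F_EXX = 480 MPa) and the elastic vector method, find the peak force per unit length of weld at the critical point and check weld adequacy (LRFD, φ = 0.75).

Total weld length L_w = 375 mm. Treat welds as unit-width lines.
Centroid: x̄ = 2×95×47.5 / 375 = 24.07 mm from the vertical weld.
Polar moment about centroid: J = I_x + I_y = [185³/12 + 2×95×92.5²] + [185×24.07² + 2(95³/12 + 95×23.43²)] = 2508000 mm³.
Direct shear f_v = P/L_w = 63.4×10³ / 375 = 169.1 N/mm (vertical).
Torsion M = P·e = 63.4×10³ × 105 = 6657000 N·mm.
Critical point at (x, y) = (70.93, 92.5) from centroid. f_tx = M·y/J = 245.6 N/mm; f_ty = M·x/J = 188.3 N/mm.
Resultant f_max = √[f_tx² + (f_v + f_ty)²] = √[245.6² + (169.1 + 188.3)²] = 433.6 N/mm.
Capacity per unit length: φr_n = 0.75 × 0.6 × 480 × (0.707 × 4) = 610.8 N/mm.
433.6 ≤ 610.8 → adequate.

f_max ≈ 434 N/mm; adequate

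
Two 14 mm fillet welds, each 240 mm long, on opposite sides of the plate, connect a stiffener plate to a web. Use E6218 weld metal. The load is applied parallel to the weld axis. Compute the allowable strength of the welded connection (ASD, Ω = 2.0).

R_n/Ω ≈ 884 kN

E62XX → F_EXX = 620 MPa.
Effective throat t_e = 0.707 × 14 = 9.898 mm.
Total length L = 480 mm; A_we = 9.898 × 480 = 4751 mm².
F_nw = 0.6 F_EXX = 0.6 × 620 = 372 MPa.
R_n = 372 × 4751 × 10⁻³ = 1767 kN; R_n/Ω = 1767/2.0 = 883.7 kN.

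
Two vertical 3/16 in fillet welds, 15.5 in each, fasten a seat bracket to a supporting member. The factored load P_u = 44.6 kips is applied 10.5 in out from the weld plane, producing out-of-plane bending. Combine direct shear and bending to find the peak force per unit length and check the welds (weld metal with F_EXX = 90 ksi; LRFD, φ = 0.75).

f_max ≈ 6.02 kip/in; NOT adequate

L_w = 2 × 15.5 = 31 in; section modulus (unit throat) S = 2 × L²/6 = 80.08 in².
Direct shear f_v = P/L_w = 44.6/31 = 1.439 kip/in.
Moment M = P × e = 44.6 × 10.5 = 468.3 kip·in; bending f_b = M/S = 5.848 kip/in.
f_max = √(f_v² + f_b²) = √(1.439² + 5.848²) = 6.022 kip/in.
φr_n = 0.75 × 0.6 × 90 × (0.707 × 0.1875) = 5.369 kip/in → NOT adequate.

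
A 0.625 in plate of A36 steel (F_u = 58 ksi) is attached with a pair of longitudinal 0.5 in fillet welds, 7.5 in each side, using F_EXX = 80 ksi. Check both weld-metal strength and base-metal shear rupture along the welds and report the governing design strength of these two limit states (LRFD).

φR_n ≈ 191 kip (weld metal governs)

t_e = 0.707 × 0.5 = 0.3535 in; L = 15 in.
Weld metal: φR_n = 0.75 × 0.6 × 80 × 0.3535 × 15 = 190.9 kip.
Base metal (shear rupture): φR_n = 0.75 × 0.6 × 58 × 0.625 × 15 = 244.7 kip.
Governing: weld metal.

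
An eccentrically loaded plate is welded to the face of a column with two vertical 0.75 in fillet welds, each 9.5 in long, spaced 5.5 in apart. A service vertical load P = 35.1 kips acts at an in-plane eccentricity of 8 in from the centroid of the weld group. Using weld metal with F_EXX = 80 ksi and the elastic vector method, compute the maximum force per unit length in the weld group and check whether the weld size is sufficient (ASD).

Total weld length L_w = 19 in. Treat welds as unit-width lines.
Polar moment about centroid: J = 2[d³/12 + d(b/2)²] = 2[9.5³/12 + 9.5×2.75²] = 286.6 in³.
Direct shear f_v = P/L_w = 35.1 / 19 = 1.847 kip/in (vertical).
Torsion M = P·e = 35.1 × 8 = 280.8 kip·in.
Critical point at (x, y) = (2.75, 4.75) from centroid. f_tx = M·y/J = 4.654 kip/in; f_ty = M·x/J = 2.695 kip/in.
Resultant f_max = √[f_tx² + (f_v + f_ty)²] = √[4.654² + (1.847 + 2.695)²] = 6.503 kip/in.
Capacity per unit length: r_n/Ω = (1/2.0) × 0.6 × 80 × (0.707 × 0.75) = 12.73 kip/in.
6.503 ≤ 12.73 → adequate.

f_max ≈ 6.5 kip/in; adequate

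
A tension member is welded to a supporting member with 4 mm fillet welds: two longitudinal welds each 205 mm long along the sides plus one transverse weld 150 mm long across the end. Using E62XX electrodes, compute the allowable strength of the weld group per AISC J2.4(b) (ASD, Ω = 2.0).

R_n/Ω ≈ 302 kN

E62XX → F_EXX = 620 MPa.
t_e = 0.707 × 4 = 2.828 mm.
R_nwl = 0.6 × 620 × 2.828 × 410 × 10⁻³ = 431.3 kN (longitudinal, 2 welds).
R_nwt = 0.6 × 620 × 2.828 × 150 × 10⁻³ = 157.8 kN (transverse, base value).
(i) R_nwl + R_nwt = 589.1 kN; (ii) 0.85 R_nwl + 1.5 R_nwt = 603.3 kN.
R_n = max = 603.3 kN [governs: (ii)]; R_n/Ω = 301.7 kN.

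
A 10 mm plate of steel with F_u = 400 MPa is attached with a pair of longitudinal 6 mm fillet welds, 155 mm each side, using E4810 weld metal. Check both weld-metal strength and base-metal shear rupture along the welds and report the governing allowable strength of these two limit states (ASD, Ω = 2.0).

R_n/Ω ≈ 189 kN (weld metal governs)

E48XX → F_EXX = 480 MPa.
t_e = 0.707 × 6 = 4.242 mm; L = 310 mm.
Weld metal: R_n/Ω = (1/2.0) × 0.6 × 480 × 4.242 × 310 × 10⁻³ = 189.4 kN.
Base metal (shear rupture): R_n/Ω = (1/2.0) × 0.6 × 400 × 10 × 310 × 10⁻³ = 372 kN.
Governing: weld metal.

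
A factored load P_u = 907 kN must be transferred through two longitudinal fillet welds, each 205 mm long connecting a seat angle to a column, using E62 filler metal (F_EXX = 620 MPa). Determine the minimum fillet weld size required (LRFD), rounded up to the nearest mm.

w = 12 mm

Total weld length L = 410 mm.
Required throat t_e = P_u / (φ × 0.6 F_EXX × L) = 907 / (0.75 × 0.6 × 620 × 410 × 10⁻³) = 7.929 mm.
Required leg w = t_e / 0.707 = 11.22 mm → use 12 mm.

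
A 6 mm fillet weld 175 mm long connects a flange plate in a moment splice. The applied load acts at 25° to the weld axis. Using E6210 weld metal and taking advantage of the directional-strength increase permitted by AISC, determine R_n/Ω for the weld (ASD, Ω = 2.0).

R_n/Ω ≈ 157 kN

E62XX → F_EXX = 620 MPa.
t_e = 0.707 × 6 = 4.242 mm; A_we = 4.242 × 175 = 742.4 mm².
Directional factor: 1.0 + 0.5 sin^1.5(25°) = 1.137.
F_nw = 0.6 × 620 × 1.137 = 423.1 MPa.
R_n/Ω = (423.1 × 742.4) / 2.0 × 10⁻³ = 157 kN.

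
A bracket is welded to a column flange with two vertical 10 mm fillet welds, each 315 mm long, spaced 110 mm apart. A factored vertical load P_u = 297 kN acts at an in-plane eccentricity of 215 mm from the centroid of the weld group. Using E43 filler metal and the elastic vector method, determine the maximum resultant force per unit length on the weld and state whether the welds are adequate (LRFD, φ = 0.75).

f_max ≈ 1710 N/mm; NOT adequate

E43XX → F_EXX = 430 MPa.
Total weld length L_w = 630 mm. Treat welds as unit-width lines.
Polar moment about centroid: J = 2[d³/12 + d(b/2)²] = 2[315³/12 + 315×55²] = 7115000 mm³.
Direct shear f_v = P/L_w = 297×10³ / 630 = 471.4 N/mm (vertical).
Torsion M = P·e = 297×10³ × 215 = 63855000 N·mm.
Critical point at (x, y) = (55, 157.5) from centroid. f_tx = M·y/J = 1414 N/mm; f_ty = M·x/J = 493.6 N/mm.
Resultant f_max = √[f_tx² + (f_v + f_ty)²] = √[1414² + (471.4 + 493.6)²] = 1712 N/mm.
Capacity per unit length: φr_n = 0.75 × 0.6 × 430 × (0.707 × 10) = 1368 N/mm.
1712 > 1368 → NOT adequate.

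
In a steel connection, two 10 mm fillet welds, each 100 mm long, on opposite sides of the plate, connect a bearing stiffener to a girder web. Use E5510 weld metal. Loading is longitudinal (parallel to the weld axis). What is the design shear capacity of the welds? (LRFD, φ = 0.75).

φR_n ≈ 350 kN

E55XX → F_EXX = 550 MPa.
Effective throat t_e = 0.707 × 10 = 7.07 mm.
Total length L = 200 mm; A_we = 7.07 × 200 = 1414 mm².
F_nw = 0.6 F_EXX = 0.6 × 550 = 330 MPa.
φR_n = 0.75 × 330 × 1414 × 10⁻³ = 350 kN.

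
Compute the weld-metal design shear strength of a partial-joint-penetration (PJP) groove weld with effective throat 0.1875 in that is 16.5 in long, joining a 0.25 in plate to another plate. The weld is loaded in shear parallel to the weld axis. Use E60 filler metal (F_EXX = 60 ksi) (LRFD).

φR_n ≈ 83.5 kip

Effective throat (given) t_e = 0.1875 in.
A_we = 0.1875 × 16.5 = 3.094 in².
F_nw = 0.6 F_EXX = 36 ksi.
φR_n = 0.75 × 36 × 3.094 = 83.53 kip.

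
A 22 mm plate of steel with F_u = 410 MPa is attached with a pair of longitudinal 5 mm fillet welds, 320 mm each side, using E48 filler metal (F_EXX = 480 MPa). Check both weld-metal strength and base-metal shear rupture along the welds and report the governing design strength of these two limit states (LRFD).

t_e = 0.707 × 5 = 3.535 mm; L = 640 mm.
Weld metal: φR_n = 0.75 × 0.6 × 480 × 3.535 × 640 × 10⁻³ = 488.7 kN.
Base metal (shear rupture): φR_n = 0.75 × 0.6 × 410 × 22 × 640 × 10⁻³ = 2598 kN.
Governing: weld metal.

φR_n ≈ 489 kN (weld metal governs)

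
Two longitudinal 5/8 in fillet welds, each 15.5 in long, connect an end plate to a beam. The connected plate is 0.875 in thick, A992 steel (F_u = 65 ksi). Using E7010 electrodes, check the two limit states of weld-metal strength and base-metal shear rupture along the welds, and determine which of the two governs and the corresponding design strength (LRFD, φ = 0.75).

E70XX → F_EXX = 70 ksi.
t_e = 0.707 × 0.625 = 0.4419 in; L = 31 in.
Weld metal: φR_n = 0.75 × 0.6 × 70 × 0.4419 × 31 = 431.5 kips.
Base metal (shear rupture): φR_n = 0.75 × 0.6 × 65 × 0.875 × 31 = 793.4 kips.
Governing: weld metal.

φR_n ≈ 431 kips (weld metal governs)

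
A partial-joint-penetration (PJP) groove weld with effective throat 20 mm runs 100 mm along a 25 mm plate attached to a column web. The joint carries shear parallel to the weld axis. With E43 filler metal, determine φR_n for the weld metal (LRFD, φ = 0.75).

E43XX → F_EXX = 430 MPa.
Effective throat (given) t_e = 20 mm.
A_we = 20 × 100 = 2000 mm².
F_nw = 0.6 F_EXX = 258 MPa.
φR_n = 0.75 × 258 × 2000 × 10⁻³ = 387 kN.

φR_n ≈ 387 kN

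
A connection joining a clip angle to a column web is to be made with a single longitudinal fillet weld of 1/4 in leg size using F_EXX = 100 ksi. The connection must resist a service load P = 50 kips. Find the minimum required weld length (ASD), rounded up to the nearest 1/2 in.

Throat t_e = 0.707 × 0.25 = 0.1767 in.
r_n/Ω = (0.6 × 100 × 0.1767) / 2.0 = 5.302 kip/in.
L_req = P / (r_n/Ω) = 50 / 5.302 = 9.43 in total.
Round up → use L = 9.5 in.

L = 9.5 in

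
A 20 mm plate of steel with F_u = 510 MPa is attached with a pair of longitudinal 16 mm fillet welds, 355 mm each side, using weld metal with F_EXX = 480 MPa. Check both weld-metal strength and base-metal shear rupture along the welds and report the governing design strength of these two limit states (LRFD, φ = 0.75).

φR_n ≈ 1730 kN (weld metal governs)

t_e = 0.707 × 16 = 11.31 mm; L = 710 mm.
Weld metal: φR_n = 0.75 × 0.6 × 480 × 11.31 × 710 × 10⁻³ = 1735 kN.
Base metal (shear rupture): φR_n = 0.75 × 0.6 × 510 × 20 × 710 × 10⁻³ = 3259 kN.
Governing: weld metal.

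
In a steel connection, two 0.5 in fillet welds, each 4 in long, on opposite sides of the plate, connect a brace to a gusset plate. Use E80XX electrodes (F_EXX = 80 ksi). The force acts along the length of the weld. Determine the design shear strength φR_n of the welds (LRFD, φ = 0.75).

Effective throat t_e = 0.707 × 0.5 = 0.3535 in.
Total length L = 8 in; A_we = 0.3535 × 8 = 2.828 in².
F_nw = 0.6 F_EXX = 0.6 × 80 = 48 ksi.
φR_n = 0.75 × 48 × 2.828 = 101.8 kip.

φR_n ≈ 102 kip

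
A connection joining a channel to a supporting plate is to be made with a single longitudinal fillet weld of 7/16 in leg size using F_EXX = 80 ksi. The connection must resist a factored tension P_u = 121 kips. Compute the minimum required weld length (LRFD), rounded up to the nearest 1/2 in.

L = 11 in

Throat t_e = 0.707 × 0.4375 = 0.3093 in.
φr_n = 0.75 × 0.6 × 80 × 0.3093 = 11.14 kips/in.
L_req = P_u / φr_n = 121 / 11.14 = 10.87 in total.
Round up → use L = 11 in.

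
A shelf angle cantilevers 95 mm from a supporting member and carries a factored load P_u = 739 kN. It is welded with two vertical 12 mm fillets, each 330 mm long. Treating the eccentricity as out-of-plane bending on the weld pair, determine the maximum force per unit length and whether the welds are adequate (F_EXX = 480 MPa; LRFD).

L_w = 2 × 330 = 660 mm; section modulus (unit throat) S = 2 × L²/6 = 36300 mm².
Direct shear f_v = P/L_w = 739×10³/660 = 1120 N/mm.
Moment M = P × e = 739×10³ × 95 = 70205000 N·mm; bending f_b = M/S = 1934 N/mm.
f_max = √(f_v² + f_b²) = √(1120² + 1934²) = 2235 N/mm.
φr_n = 0.75 × 0.6 × 480 × (0.707 × 12) = 1833 N/mm → NOT adequate.

f_max ≈ 2230 N/mm; NOT adequate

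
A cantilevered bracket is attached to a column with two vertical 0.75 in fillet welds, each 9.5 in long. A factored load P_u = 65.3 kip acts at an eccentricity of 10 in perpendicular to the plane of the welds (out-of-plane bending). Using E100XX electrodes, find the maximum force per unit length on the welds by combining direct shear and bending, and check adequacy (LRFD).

f_max ≈ 22 kip/in; adequate

E100XX → F_EXX = 100 ksi.
L_w = 2 × 9.5 = 19 in; section modulus (unit throat) S = 2 × L²/6 = 30.08 in².
Direct shear f_v = P/L_w = 65.3/19 = 3.437 kip/in.
Moment M = P × e = 65.3 × 10 = 653 kip·in; bending f_b = M/S = 21.71 kip/in.
f_max = √(f_v² + f_b²) = √(3.437² + 21.71²) = 21.98 kip/in.
φr_n = 0.75 × 0.6 × 100 × (0.707 × 0.75) = 23.86 kip/in → adequate.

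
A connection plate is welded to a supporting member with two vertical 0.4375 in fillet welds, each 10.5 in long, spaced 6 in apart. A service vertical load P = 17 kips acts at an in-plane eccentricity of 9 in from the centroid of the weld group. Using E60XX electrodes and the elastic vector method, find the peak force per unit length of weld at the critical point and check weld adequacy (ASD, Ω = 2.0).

E60XX → F_EXX = 60 ksi.
Total weld length L_w = 21 in. Treat welds as unit-width lines.
Polar moment about centroid: J = 2[d³/12 + d(b/2)²] = 2[10.5³/12 + 10.5×3²] = 381.9 in³.
Direct shear f_v = P/L_w = 17 / 21 = 0.8095 kip/in (vertical).
Torsion M = P·e = 17 × 9 = 153 kip·in.
Critical point at (x, y) = (3, 5.25) from centroid. f_tx = M·y/J = 2.103 kip/in; f_ty = M·x/J = 1.202 kip/in.
Resultant f_max = √[f_tx² + (f_v + f_ty)²] = √[2.103² + (0.8095 + 1.202)²] = 2.91 kip/in.
Capacity per unit length: r_n/Ω = (1/2.0) × 0.6 × 60 × (0.707 × 0.4375) = 5.568 kip/in.
2.91 ≤ 5.568 → adequate.

f_max ≈ 2.91 kip/in; adequate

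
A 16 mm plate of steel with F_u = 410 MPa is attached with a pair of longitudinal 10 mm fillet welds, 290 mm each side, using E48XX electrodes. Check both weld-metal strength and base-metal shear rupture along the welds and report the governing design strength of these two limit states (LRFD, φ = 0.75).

φR_n ≈ 886 kN (weld metal governs)

E48XX → F_EXX = 480 MPa.
t_e = 0.707 × 10 = 7.07 mm; L = 580 mm.
Weld metal: φR_n = 0.75 × 0.6 × 480 × 7.07 × 580 × 10⁻³ = 885.7 kN.
Base metal (shear rupture): φR_n = 0.75 × 0.6 × 410 × 16 × 580 × 10⁻³ = 1712 kN.
Governing: weld metal.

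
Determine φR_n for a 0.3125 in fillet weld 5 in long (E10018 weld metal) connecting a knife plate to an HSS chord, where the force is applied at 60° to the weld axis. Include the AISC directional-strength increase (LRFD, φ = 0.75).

E100XX → F_EXX = 100 ksi.
t_e = 0.707 × 0.3125 = 0.2209 in; A_we = 0.2209 × 5 = 1.105 in².
Directional factor: 1.0 + 0.5 sin^1.5(60°) = 1.403.
F_nw = 0.6 × 100 × 1.403 = 84.18 ksi.
φR_n = 0.75 × 84.18 × 1.105 = 69.74 kips.

φR_n ≈ 69.7 kips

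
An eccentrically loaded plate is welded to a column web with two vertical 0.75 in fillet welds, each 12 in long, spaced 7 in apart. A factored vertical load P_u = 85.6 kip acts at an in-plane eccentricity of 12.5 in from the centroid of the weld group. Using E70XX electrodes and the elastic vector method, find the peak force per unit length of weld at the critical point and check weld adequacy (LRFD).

f_max ≈ 14.9 kip/in; adequate

E70XX → F_EXX = 70 ksi.
Total weld length L_w = 24 in. Treat welds as unit-width lines.
Polar moment about centroid: J = 2[d³/12 + d(b/2)²] = 2[12³/12 + 12×3.5²] = 582 in³.
Direct shear f_v = P/L_w = 85.6 / 24 = 3.567 kip/in (vertical).
Torsion M = P·e = 85.6 × 12.5 = 1070 kip·in.
Critical point at (x, y) = (3.5, 6) from centroid. f_tx = M·y/J = 11.03 kip/in; f_ty = M·x/J = 6.435 kip/in.
Resultant f_max = √[f_tx² + (f_v + f_ty)²] = √[11.03² + (3.567 + 6.435)²] = 14.89 kip/in.
Capacity per unit length: φr_n = 0.75 × 0.6 × 70 × (0.707 × 0.75) = 16.7 kip/in.
14.89 ≤ 16.7 → adequate.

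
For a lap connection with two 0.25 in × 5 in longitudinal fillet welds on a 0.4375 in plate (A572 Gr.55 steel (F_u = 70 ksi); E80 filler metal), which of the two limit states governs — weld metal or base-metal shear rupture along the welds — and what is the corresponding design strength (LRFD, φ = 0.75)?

E80XX → F_EXX = 80 ksi.
t_e = 0.707 × 0.25 = 0.1767 in; L = 10 in.
Weld metal: φR_n = 0.75 × 0.6 × 80 × 0.1767 × 10 = 63.63 kips.
Base metal (shear rupture): φR_n = 0.75 × 0.6 × 70 × 0.4375 × 10 = 137.8 kips.
Governing: weld metal.

φR_n ≈ 63.6 kips (weld metal governs)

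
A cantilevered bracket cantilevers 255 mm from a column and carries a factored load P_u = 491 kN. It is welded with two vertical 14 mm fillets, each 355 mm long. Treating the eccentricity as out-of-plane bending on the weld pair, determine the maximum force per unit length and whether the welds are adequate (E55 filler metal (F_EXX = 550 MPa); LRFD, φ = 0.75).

f_max ≈ 3060 N/mm; NOT adequate

L_w = 2 × 355 = 710 mm; section modulus (unit throat) S = 2 × L²/6 = 42010 mm².
Direct shear f_v = P/L_w = 491×10³/710 = 691.5 N/mm.
Moment M = P × e = 491×10³ × 255 = 125200000 N·mm; bending f_b = M/S = 2980 N/mm.
f_max = √(f_v² + f_b²) = √(691.5² + 2980²) = 3060 N/mm.
φr_n = 0.75 × 0.6 × 550 × (0.707 × 14) = 2450 N/mm → NOT adequate.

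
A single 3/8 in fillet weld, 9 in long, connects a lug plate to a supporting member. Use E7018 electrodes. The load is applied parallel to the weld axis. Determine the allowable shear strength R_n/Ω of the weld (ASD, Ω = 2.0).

E70XX → F_EXX = 70 ksi.
Effective throat t_e = 0.707 × 0.375 = 0.2651 in.
Total length L = 9 in; A_we = 0.2651 × 9 = 2.386 in².
F_nw = 0.6 F_EXX = 0.6 × 70 = 42 ksi.
R_n = 42 × 2.386 = 100.2 kips; R_n/Ω = 100.2/2.0 = 50.11 kips.

R_n/Ω ≈ 50.1 kips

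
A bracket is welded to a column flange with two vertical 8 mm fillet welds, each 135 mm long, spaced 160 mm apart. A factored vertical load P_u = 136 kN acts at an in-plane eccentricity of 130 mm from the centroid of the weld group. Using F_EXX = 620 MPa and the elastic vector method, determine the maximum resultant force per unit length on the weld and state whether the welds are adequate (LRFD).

f_max ≈ 1290 N/mm; adequate

Total weld length L_w = 270 mm. Treat welds as unit-width lines.
Polar moment about centroid: J = 2[d³/12 + d(b/2)²] = 2[135³/12 + 135×80²] = 2138000 mm³.
Direct shear f_v = P/L_w = 136×10³ / 270 = 503.7 N/mm (vertical).
Torsion M = P·e = 136×10³ × 130 = 17680000 N·mm.
Critical point at (x, y) = (80, 67.5) from centroid. f_tx = M·y/J = 558.2 N/mm; f_ty = M·x/J = 661.5 N/mm.
Resultant f_max = √[f_tx² + (f_v + f_ty)²] = √[558.2² + (503.7 + 661.5)²] = 1292 N/mm.
Capacity per unit length: φr_n = 0.75 × 0.6 × 620 × (0.707 × 8) = 1578 N/mm.
1292 ≤ 1578 → adequate.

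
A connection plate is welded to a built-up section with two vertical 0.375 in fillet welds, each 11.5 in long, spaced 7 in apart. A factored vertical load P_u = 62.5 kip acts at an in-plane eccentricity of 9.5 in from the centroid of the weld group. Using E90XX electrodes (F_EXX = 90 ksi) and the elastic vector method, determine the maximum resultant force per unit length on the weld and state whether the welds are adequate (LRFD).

Total weld length L_w = 23 in. Treat welds as unit-width lines.
Polar moment about centroid: J = 2[d³/12 + d(b/2)²] = 2[11.5³/12 + 11.5×3.5²] = 535.2 in³.
Direct shear f_v = P/L_w = 62.5 / 23 = 2.717 kip/in (vertical).
Torsion M = P·e = 62.5 × 9.5 = 593.75 kip·in.
Critical point at (x, y) = (3.5, 5.75) from centroid. f_tx = M·y/J = 6.379 kip/in; f_ty = M·x/J = 3.883 kip/in.
Resultant f_max = √[f_tx² + (f_v + f_ty)²] = √[6.379² + (2.717 + 3.883)²] = 9.179 kip/in.
Capacity per unit length: φr_n = 0.75 × 0.6 × 90 × (0.707 × 0.375) = 10.74 kip/in.
9.179 ≤ 10.74 → adequate.

f_max ≈ 9.18 kip/in; adequate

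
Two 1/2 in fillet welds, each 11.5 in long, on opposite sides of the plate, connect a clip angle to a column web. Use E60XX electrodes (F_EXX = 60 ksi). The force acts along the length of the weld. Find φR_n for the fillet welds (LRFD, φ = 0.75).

φR_n ≈ 220 kips

Effective throat t_e = 0.707 × 0.5 = 0.3535 in.
Total length L = 23 in; A_we = 0.3535 × 23 = 8.13 in².
F_nw = 0.6 F_EXX = 0.6 × 60 = 36 ksi.
φR_n = 0.75 × 36 × 8.13 = 219.5 kips.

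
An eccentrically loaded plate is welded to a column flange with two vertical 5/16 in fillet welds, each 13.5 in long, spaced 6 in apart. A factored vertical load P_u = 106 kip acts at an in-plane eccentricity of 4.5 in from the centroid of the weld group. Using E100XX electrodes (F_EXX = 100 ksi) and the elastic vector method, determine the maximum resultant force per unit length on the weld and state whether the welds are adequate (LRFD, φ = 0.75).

f_max ≈ 7.86 kip/in; adequate

Total weld length L_w = 27 in. Treat welds as unit-width lines.
Polar moment about centroid: J = 2[d³/12 + d(b/2)²] = 2[13.5³/12 + 13.5×3²] = 653.1 in³.
Direct shear f_v = P/L_w = 106 / 27 = 3.926 kip/in (vertical).
Torsion M = P·e = 106 × 4.5 = 477 kip·in.
Critical point at (x, y) = (3, 6.75) from centroid. f_tx = M·y/J = 4.93 kip/in; f_ty = M·x/J = 2.191 kip/in.
Resultant f_max = √[f_tx² + (f_v + f_ty)²] = √[4.93² + (3.926 + 2.191)²] = 7.857 kip/in.
Capacity per unit length: φr_n = 0.75 × 0.6 × 100 × (0.707 × 0.3125) = 9.942 kip/in.
7.857 ≤ 9.942 → adequate.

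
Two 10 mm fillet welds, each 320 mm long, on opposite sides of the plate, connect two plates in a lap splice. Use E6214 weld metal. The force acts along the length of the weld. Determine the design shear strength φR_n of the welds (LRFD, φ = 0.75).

E62XX → F_EXX = 620 MPa.
Effective throat t_e = 0.707 × 10 = 7.07 mm.
Total length L = 640 mm; A_we = 7.07 × 640 = 4525 mm².
F_nw = 0.6 F_EXX = 0.6 × 620 = 372 MPa.
φR_n = 0.75 × 372 × 4525 × 10⁻³ = 1262 kN.

φR_n ≈ 1260 kN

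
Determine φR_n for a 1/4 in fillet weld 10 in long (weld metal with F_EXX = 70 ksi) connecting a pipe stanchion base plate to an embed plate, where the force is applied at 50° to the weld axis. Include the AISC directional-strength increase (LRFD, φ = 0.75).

t_e = 0.707 × 0.25 = 0.1767 in; A_we = 0.1767 × 10 = 1.767 in².
Directional factor: 1.0 + 0.5 sin^1.5(50°) = 1.335.
F_nw = 0.6 × 70 × 1.335 = 56.08 ksi.
φR_n = 0.75 × 56.08 × 1.767 = 74.34 kips.

φR_n ≈ 74.3 kips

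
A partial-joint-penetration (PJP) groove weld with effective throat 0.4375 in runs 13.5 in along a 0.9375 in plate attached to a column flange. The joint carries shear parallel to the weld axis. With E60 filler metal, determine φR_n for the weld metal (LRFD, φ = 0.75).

E60XX → F_EXX = 60 ksi.
Effective throat (given) t_e = 0.4375 in.
A_we = 0.4375 × 13.5 = 5.906 in².
F_nw = 0.6 F_EXX = 36 ksi.
φR_n = 0.75 × 36 × 5.906 = 159.5 kip.

φR_n ≈ 159 kip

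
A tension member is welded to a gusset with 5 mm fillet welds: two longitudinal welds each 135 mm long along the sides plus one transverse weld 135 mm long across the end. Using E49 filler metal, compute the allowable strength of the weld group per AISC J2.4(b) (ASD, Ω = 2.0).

E49XX → F_EXX = 490 MPa.
t_e = 0.707 × 5 = 3.535 mm.
R_nwl = 0.6 × 490 × 3.535 × 270 × 10⁻³ = 280.6 kN (longitudinal, 2 welds).
R_nwt = 0.6 × 490 × 3.535 × 135 × 10⁻³ = 140.3 kN (transverse, base value).
(i) R_nwl + R_nwt = 420.9 kN; (ii) 0.85 R_nwl + 1.5 R_nwt = 449 kN.
R_n = max = 449 kN [governs: (ii)]; R_n/Ω = 224.5 kN.

R_n/Ω ≈ 224 kN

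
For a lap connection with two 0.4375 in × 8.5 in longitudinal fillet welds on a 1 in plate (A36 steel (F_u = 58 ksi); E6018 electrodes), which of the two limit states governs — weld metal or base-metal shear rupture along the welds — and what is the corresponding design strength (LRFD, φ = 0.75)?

E60XX → F_EXX = 60 ksi.
t_e = 0.707 × 0.4375 = 0.3093 in; L = 17 in.
Weld metal: φR_n = 0.75 × 0.6 × 60 × 0.3093 × 17 = 142 kips.
Base metal (shear rupture): φR_n = 0.75 × 0.6 × 58 × 1 × 17 = 443.7 kips.
Governing: weld metal.

φR_n ≈ 142 kips (weld metal governs)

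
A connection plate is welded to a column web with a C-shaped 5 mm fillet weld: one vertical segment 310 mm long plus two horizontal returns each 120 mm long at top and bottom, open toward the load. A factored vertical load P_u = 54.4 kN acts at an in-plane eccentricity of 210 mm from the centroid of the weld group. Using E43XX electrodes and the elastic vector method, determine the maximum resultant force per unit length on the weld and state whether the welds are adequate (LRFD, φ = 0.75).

f_max ≈ 293 N/mm; adequate

E43XX → F_EXX = 430 MPa.
Total weld length L_w = 550 mm. Treat welds as unit-width lines.
Centroid: x̄ = 2×120×60 / 550 = 26.18 mm from the vertical weld.
Polar moment about centroid: J = I_x + I_y = [310³/12 + 2×120×155²] + [310×26.18² + 2(120³/12 + 120×33.82²)] = 9024000 mm³.
Direct shear f_v = P/L_w = 54.4×10³ / 550 = 98.91 N/mm (vertical).
Torsion M = P·e = 54.4×10³ × 210 = 11424000 N·mm.
Critical point at (x, y) = (93.82, 155) from centroid. f_tx = M·y/J = 196.2 N/mm; f_ty = M·x/J = 118.8 N/mm.
Resultant f_max = √[f_tx² + (f_v + f_ty)²] = √[196.2² + (98.91 + 118.8)²] = 293.1 N/mm.
Capacity per unit length: φr_n = 0.75 × 0.6 × 430 × (0.707 × 5) = 684 N/mm.
293.1 ≤ 684 → adequate.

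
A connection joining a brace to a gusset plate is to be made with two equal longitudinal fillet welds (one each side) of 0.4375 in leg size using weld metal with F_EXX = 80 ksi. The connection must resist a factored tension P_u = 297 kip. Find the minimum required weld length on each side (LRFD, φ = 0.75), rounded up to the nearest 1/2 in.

L = 13.5 in on each side

Throat t_e = 0.707 × 0.4375 = 0.3093 in.
φr_n = 0.75 × 0.6 × 80 × 0.3093 = 11.14 kip/in.
L_req = P_u / φr_n = 297 / 11.14 = 26.67 in total.
Per side: 26.67 / 2 = 13.34 in.
Round up → use L = 13.5 in on each side.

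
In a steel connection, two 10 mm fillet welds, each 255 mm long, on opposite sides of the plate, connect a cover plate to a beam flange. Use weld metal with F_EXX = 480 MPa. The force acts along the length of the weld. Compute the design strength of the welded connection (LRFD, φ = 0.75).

Effective throat t_e = 0.707 × 10 = 7.07 mm.
Total length L = 510 mm; A_we = 7.07 × 510 = 3606 mm².
F_nw = 0.6 F_EXX = 0.6 × 480 = 288 MPa.
φR_n = 0.75 × 288 × 3606 × 10⁻³ = 778.8 kN.

φR_n ≈ 779 kN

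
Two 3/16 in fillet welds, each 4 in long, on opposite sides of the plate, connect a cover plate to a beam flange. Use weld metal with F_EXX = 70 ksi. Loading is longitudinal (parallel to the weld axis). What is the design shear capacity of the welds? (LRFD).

φR_n ≈ 33.4 kip

Effective throat t_e = 0.707 × 0.1875 = 0.1326 in.
Total length L = 8 in; A_we = 0.1326 × 8 = 1.06 in².
F_nw = 0.6 F_EXX = 0.6 × 70 = 42 ksi.
φR_n = 0.75 × 42 × 1.06 = 33.41 kip.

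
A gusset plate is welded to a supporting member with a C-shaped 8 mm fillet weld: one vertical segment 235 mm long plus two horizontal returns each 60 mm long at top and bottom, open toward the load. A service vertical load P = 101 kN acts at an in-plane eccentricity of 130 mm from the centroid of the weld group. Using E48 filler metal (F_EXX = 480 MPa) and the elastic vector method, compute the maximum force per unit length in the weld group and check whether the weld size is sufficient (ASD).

Total weld length L_w = 355 mm. Treat welds as unit-width lines.
Centroid: x̄ = 2×60×30 / 355 = 10.14 mm from the vertical weld.
Polar moment about centroid: J = I_x + I_y = [235³/12 + 2×60×117.5²] + [235×10.14² + 2(60³/12 + 60×19.86²)] = 2846000 mm³.
Direct shear f_v = P/L_w = 101×10³ / 355 = 284.5 N/mm (vertical).
Torsion M = P·e = 101×10³ × 130 = 13130000 N·mm.
Critical point at (x, y) = (49.86, 117.5) from centroid. f_tx = M·y/J = 542.1 N/mm; f_ty = M·x/J = 230 N/mm.
Resultant f_max = √[f_tx² + (f_v + f_ty)²] = √[542.1² + (284.5 + 230)²] = 747.4 N/mm.
Capacity per unit length: r_n/Ω = (1/2.0) × 0.6 × 480 × (0.707 × 8) = 814.5 N/mm.
747.4 ≤ 814.5 → adequate.

f_max ≈ 747 N/mm; adequate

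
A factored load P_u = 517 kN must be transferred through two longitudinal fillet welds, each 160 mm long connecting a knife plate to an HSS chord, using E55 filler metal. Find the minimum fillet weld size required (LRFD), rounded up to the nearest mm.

E55XX → F_EXX = 550 MPa.
Total weld length L = 320 mm.
Required throat t_e = P_u / (φ × 0.6 F_EXX × L) = 517 / (0.75 × 0.6 × 550 × 320 × 10⁻³) = 6.528 mm.
Required leg w = t_e / 0.707 = 9.233 mm → use 10 mm.

w = 10 mm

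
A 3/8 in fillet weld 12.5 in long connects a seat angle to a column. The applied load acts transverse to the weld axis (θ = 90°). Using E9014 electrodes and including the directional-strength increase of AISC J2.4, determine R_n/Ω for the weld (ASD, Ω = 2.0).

R_n/Ω ≈ 134 kips

E90XX → F_EXX = 90 ksi.
t_e = 0.707 × 0.375 = 0.2651 in; A_we = 0.2651 × 12.5 = 3.314 in².
Directional factor: 1.0 + 0.5 sin^1.5(90°) = 1.5.
F_nw = 0.6 × 90 × 1.5 = 81 ksi.
R_n/Ω = (81 × 3.314) / 2.0 = 134.2 kips.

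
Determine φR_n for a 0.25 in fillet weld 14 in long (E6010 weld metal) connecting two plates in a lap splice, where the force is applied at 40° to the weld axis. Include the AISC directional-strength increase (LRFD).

φR_n ≈ 84 kip

E60XX → F_EXX = 60 ksi.
t_e = 0.707 × 0.25 = 0.1767 in; A_we = 0.1767 × 14 = 2.474 in².
Directional factor: 1.0 + 0.5 sin^1.5(40°) = 1.258.
F_nw = 0.6 × 60 × 1.258 = 45.28 ksi.
φR_n = 0.75 × 45.28 × 2.474 = 84.03 kip.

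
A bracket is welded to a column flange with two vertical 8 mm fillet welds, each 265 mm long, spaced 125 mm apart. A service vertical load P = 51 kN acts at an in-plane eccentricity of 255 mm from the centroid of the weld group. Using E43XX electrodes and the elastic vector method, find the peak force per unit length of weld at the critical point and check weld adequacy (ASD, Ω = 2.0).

f_max ≈ 419 N/mm; adequate

E43XX → F_EXX = 430 MPa.
Total weld length L_w = 530 mm. Treat welds as unit-width lines.
Polar moment about centroid: J = 2[d³/12 + d(b/2)²] = 2[265³/12 + 265×62.5²] = 5172000 mm³.
Direct shear f_v = P/L_w = 51×10³ / 530 = 96.23 N/mm (vertical).
Torsion M = P·e = 51×10³ × 255 = 13005000 N·mm.
Critical point at (x, y) = (62.5, 132.5) from centroid. f_tx = M·y/J = 333.2 N/mm; f_ty = M·x/J = 157.2 N/mm.
Resultant f_max = √[f_tx² + (f_v + f_ty)²] = √[333.2² + (96.23 + 157.2)²] = 418.6 N/mm.
Capacity per unit length: r_n/Ω = (1/2.0) × 0.6 × 430 × (0.707 × 8) = 729.6 N/mm.
418.6 ≤ 729.6 → adequate.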